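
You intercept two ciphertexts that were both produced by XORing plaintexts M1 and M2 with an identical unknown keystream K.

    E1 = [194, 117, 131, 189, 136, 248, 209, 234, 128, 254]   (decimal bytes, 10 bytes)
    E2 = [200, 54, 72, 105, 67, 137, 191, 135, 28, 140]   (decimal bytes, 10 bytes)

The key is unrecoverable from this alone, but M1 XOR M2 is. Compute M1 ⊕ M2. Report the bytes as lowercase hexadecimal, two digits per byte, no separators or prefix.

0a43cbd4cb716e6d9c72

E1 ⊕ E2 = (M1 ⊕ K) ⊕ (M2 ⊕ K) = M1 ⊕ M2 — the shared key cancels under XOR.
c2 ⊕ c8 = 0a
75 ⊕ 36 = 43
83 ⊕ 48 = cb
bd ⊕ 69 = d4
88 ⊕ 43 = cb
f8 ⊕ 89 = 71
d1 ⊕ bf = 6e
ea ⊕ 87 = 6d
80 ⊕ 1c = 9c
fe ⊕ 8c = 72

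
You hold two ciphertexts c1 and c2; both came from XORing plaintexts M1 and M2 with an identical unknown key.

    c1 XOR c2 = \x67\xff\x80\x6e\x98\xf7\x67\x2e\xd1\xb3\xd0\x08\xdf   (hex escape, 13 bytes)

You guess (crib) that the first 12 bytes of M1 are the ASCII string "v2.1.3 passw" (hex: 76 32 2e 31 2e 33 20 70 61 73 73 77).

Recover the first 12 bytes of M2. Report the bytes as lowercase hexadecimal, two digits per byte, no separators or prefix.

Since c1 ⊕ c2 = M1 ⊕ M2, XORing with the guessed M1 bytes yields the corresponding M2 bytes: M2 = (c1 ⊕ c2) ⊕ M1.
103 xor 118 =  17
255 xor  50 = 205
128 xor  46 = 174
110 xor  49 =  95
152 xor  46 = 182
247 xor  51 = 196
103 xor  32 =  71
 46 xor 112 =  94
209 xor  97 = 176
179 xor 115 = 192
208 xor 115 = 163
  8 xor 119 = 127

11cdae5fb6c4475eb0c0a37f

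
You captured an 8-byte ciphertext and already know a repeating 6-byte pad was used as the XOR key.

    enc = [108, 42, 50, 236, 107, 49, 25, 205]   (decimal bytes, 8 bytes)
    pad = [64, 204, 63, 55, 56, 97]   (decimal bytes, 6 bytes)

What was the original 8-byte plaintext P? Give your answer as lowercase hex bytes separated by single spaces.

The 6-byte key repeats, so the effective keystream is 40 cc 3f 37 38 61 40 cc.
byte 0: 6c ⊕ 40 = 2c
byte 1: 2a ⊕ cc = e6
byte 2: 32 ⊕ 3f = 0d
byte 3: ec ⊕ 37 = db
byte 4: 6b ⊕ 38 = 53
byte 5: 31 ⊕ 61 = 50
byte 6: 19 ⊕ 40 = 59
byte 7: cd ⊕ cc = 01

2c e6 0d db 53 50 59 01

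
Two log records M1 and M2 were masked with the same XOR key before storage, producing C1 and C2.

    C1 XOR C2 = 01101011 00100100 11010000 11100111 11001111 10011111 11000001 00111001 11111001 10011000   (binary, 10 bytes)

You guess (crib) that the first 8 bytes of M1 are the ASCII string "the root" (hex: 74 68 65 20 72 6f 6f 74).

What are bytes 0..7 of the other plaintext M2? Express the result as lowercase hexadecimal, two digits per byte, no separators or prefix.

Since C1 ⊕ C2 = M1 ⊕ M2, XORing with the guessed M1 bytes yields the corresponding M2 bytes: M2 = (C1 ⊕ C2) ⊕ M1.
6b ⊕ 74 = 1f
24 ⊕ 68 = 4c
d0 ⊕ 65 = b5
e7 ⊕ 20 = c7
cf ⊕ 72 = bd
9f ⊕ 6f = f0
c1 ⊕ 6f = ae
39 ⊕ 74 = 4d

1f4cb5c7bdf0ae4d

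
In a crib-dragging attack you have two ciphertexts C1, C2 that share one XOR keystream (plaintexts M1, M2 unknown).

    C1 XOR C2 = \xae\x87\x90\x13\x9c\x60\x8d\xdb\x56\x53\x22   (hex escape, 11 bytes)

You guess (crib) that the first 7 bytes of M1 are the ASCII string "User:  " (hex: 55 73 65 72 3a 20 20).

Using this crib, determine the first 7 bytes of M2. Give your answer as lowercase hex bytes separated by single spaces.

Since C1 ⊕ C2 = M1 ⊕ M2, XORing with the guessed M1 bytes yields the corresponding M2 bytes: M2 = (C1 ⊕ C2) ⊕ M1.
174 xor  85 = 251
135 xor 115 = 244
144 xor 101 = 245
 19 xor 114 =  97
156 xor  58 = 166
 96 xor  32 =  64
141 xor  32 = 173

fb f4 f5 61 a6 40 ad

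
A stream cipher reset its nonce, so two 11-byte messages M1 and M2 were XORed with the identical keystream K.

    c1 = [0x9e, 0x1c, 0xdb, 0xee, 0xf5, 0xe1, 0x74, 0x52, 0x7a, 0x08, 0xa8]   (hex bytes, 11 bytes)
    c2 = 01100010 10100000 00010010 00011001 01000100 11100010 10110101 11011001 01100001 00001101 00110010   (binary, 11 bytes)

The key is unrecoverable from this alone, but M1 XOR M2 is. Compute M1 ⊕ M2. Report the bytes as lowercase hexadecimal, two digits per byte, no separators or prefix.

fcbcc9f7b103c18b1b059a

c1 ⊕ c2 = (M1 ⊕ K) ⊕ (M2 ⊕ K) = M1 ⊕ M2 — the shared key cancels under XOR.
9e ⊕ 62 = fc
1c ⊕ a0 = bc
db ⊕ 12 = c9
ee ⊕ 19 = f7
f5 ⊕ 44 = b1
e1 ⊕ e2 = 03
74 ⊕ b5 = c1
52 ⊕ d9 = 8b
7a ⊕ 61 = 1b
08 ⊕ 0d = 05
a8 ⊕ 32 = 9a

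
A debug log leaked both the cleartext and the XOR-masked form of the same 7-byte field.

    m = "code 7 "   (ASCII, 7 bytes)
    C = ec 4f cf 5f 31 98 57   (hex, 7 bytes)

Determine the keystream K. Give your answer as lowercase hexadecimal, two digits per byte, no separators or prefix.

Since C = m ⊕ K, XORing both sides with m gives K = m ⊕ C.
01100011 ⊕ 11101100 = 10001111
01101111 ⊕ 01001111 = 00100000
01100100 ⊕ 11001111 = 10101011
01100101 ⊕ 01011111 = 00111010
00100000 ⊕ 00110001 = 00010001
00110111 ⊕ 10011000 = 10101111
00100000 ⊕ 01010111 = 01110111

8f20ab3a11af77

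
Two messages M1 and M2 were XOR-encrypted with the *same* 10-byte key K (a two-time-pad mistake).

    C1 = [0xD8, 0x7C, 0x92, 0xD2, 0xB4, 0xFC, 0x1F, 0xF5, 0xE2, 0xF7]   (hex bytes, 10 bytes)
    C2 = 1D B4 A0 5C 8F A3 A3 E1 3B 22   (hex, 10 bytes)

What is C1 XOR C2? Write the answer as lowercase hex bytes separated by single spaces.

C1 ⊕ C2 = (M1 ⊕ K) ⊕ (M2 ⊕ K) = M1 ⊕ M2 — the shared key cancels under XOR.
11011000 ⊕ 00011101 = 11000101
01111100 ⊕ 10110100 = 11001000
10010010 ⊕ 10100000 = 00110010
11010010 ⊕ 01011100 = 10001110
10110100 ⊕ 10001111 = 00111011
11111100 ⊕ 10100011 = 01011111
00011111 ⊕ 10100011 = 10111100
11110101 ⊕ 11100001 = 00010100
11100010 ⊕ 00111011 = 11011001
11110111 ⊕ 00100010 = 11010101

c5 c8 32 8e 3b 5f bc 14 d9 d5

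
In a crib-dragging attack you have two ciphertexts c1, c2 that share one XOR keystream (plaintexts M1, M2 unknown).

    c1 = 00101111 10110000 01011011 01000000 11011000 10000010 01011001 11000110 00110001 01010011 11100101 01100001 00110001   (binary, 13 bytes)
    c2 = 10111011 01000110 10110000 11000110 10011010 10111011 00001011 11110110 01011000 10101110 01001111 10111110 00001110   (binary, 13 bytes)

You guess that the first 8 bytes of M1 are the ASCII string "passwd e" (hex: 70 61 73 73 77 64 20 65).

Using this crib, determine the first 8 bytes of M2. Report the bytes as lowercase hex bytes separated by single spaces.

e4 97 98 f5 35 5d 72 55

First, c1 ⊕ c2 = (M1 ⊕ K) ⊕ (M2 ⊕ K) = M1 ⊕ M2, so the key drops out. Then M2 = (M1 ⊕ M2) ⊕ M1 over the first 8 bytes.
byte 0: (2f ^ bb) ^ 70 = 94 ^ 70 = e4
byte 1: (b0 ^ 46) ^ 61 = f6 ^ 61 = 97
byte 2: (5b ^ b0) ^ 73 = eb ^ 73 = 98
byte 3: (40 ^ c6) ^ 73 = 86 ^ 73 = f5
byte 4: (d8 ^ 9a) ^ 77 = 42 ^ 77 = 35
byte 5: (82 ^ bb) ^ 64 = 39 ^ 64 = 5d
byte 6: (59 ^ 0b) ^ 20 = 52 ^ 20 = 72
byte 7: (c6 ^ f6) ^ 65 = 30 ^ 65 = 55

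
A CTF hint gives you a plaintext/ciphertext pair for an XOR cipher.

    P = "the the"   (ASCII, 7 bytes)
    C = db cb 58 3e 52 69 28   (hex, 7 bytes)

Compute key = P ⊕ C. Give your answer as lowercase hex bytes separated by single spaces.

Since C = P ⊕ key, XORing both sides with P gives key = P ⊕ C.
74 xor db = af
68 xor cb = a3
65 xor 58 = 3d
20 xor 3e = 1e
74 xor 52 = 26
68 xor 69 = 01
65 xor 28 = 4d

af a3 3d 1e 26 01 4d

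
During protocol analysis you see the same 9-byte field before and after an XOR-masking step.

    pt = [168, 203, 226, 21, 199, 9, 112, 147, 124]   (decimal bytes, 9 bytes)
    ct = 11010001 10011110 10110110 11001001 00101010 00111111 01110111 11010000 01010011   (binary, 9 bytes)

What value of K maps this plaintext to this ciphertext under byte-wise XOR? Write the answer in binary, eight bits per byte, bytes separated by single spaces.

Since ct = pt ⊕ K, XORing both sides with pt gives K = pt ⊕ ct.
a8 ^ d1 = 79
cb ^ 9e = 55
e2 ^ b6 = 54
15 ^ c9 = dc
c7 ^ 2a = ed
09 ^ 3f = 36
70 ^ 77 = 07
93 ^ d0 = 43
7c ^ 53 = 2f

01111001 01010101 01010100 11011100 11101101 00110110 00000111 01000011 00101111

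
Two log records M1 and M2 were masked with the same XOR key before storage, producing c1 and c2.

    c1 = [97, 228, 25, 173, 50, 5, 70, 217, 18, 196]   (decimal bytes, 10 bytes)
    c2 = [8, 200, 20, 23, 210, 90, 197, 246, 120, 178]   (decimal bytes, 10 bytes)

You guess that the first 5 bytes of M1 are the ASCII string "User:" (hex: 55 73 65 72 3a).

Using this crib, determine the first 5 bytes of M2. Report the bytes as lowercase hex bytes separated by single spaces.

First, c1 ⊕ c2 = (M1 ⊕ K) ⊕ (M2 ⊕ K) = M1 ⊕ M2, so the key drops out. Then M2 = (M1 ⊕ M2) ⊕ M1 over the first 5 bytes.
byte 0: (61 XOR 08) XOR 55 = 69 XOR 55 = 3c
byte 1: (e4 XOR c8) XOR 73 = 2c XOR 73 = 5f
byte 2: (19 XOR 14) XOR 65 = 0d XOR 65 = 68
byte 3: (ad XOR 17) XOR 72 = ba XOR 72 = c8
byte 4: (32 XOR d2) XOR 3a = e0 XOR 3a = da

3c 5f 68 c8 da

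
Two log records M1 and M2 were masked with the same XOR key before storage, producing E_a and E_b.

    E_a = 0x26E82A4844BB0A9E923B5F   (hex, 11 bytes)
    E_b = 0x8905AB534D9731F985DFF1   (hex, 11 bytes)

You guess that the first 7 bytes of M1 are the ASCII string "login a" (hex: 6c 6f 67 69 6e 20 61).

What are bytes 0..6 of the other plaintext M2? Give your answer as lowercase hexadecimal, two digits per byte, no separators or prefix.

First, E_a ⊕ E_b = (M1 ⊕ K) ⊕ (M2 ⊕ K) = M1 ⊕ M2, so the key drops out. Then M2 = (M1 ⊕ M2) ⊕ M1 over the first 7 bytes.
byte 0: (26 ^ 89) ^ 6c = af ^ 6c = c3
byte 1: (e8 ^ 05) ^ 6f = ed ^ 6f = 82
byte 2: (2a ^ ab) ^ 67 = 81 ^ 67 = e6
byte 3: (48 ^ 53) ^ 69 = 1b ^ 69 = 72
byte 4: (44 ^ 4d) ^ 6e = 09 ^ 6e = 67
byte 5: (bb ^ 97) ^ 20 = 2c ^ 20 = 0c
byte 6: (0a ^ 31) ^ 61 = 3b ^ 61 = 5a

c382e672670c5a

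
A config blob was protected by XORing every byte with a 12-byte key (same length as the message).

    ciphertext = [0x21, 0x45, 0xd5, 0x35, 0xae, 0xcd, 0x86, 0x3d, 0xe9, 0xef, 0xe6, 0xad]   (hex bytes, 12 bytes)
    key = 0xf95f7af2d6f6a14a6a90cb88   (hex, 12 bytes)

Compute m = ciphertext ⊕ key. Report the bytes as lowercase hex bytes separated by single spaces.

d8 1a af c7 78 3b 27 77 83 7f 2d 25

byte 0: 00100001 XOR 11111001 = 11011000
byte 1: 01000101 XOR 01011111 = 00011010
byte 2: 11010101 XOR 01111010 = 10101111
byte 3: 00110101 XOR 11110010 = 11000111
byte 4: 10101110 XOR 11010110 = 01111000
byte 5: 11001101 XOR 11110110 = 00111011
byte 6: 10000110 XOR 10100001 = 00100111
byte 7: 00111101 XOR 01001010 = 01110111
byte 8: 11101001 XOR 01101010 = 10000011
byte 9: 11101111 XOR 10010000 = 01111111
byte 10: 11100110 XOR 11001011 = 00101101
byte 11: 10101101 XOR 10001000 = 00100101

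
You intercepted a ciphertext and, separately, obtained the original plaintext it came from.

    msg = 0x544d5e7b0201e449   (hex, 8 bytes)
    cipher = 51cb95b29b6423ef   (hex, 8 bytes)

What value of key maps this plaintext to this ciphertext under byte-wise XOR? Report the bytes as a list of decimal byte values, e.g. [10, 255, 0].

Since cipher = msg ⊕ key, XORing both sides with msg gives key = msg ⊕ cipher.
byte 0: 54 ^ 51 = 05
byte 1: 4d ^ cb = 86
byte 2: 5e ^ 95 = cb
byte 3: 7b ^ b2 = c9
byte 4: 02 ^ 9b = 99
byte 5: 01 ^ 64 = 65
byte 6: e4 ^ 23 = c7
byte 7: 49 ^ ef = a6

[5, 134, 203, 201, 153, 101, 199, 166]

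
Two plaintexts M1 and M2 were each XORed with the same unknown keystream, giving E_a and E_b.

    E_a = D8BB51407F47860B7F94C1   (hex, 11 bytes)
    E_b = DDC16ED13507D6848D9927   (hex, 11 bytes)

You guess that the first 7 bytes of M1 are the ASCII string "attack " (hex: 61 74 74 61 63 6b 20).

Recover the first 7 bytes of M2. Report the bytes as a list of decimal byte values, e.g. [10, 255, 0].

First, E_a ⊕ E_b = (M1 ⊕ K) ⊕ (M2 ⊕ K) = M1 ⊕ M2, so the key drops out. Then M2 = (M1 ⊕ M2) ⊕ M1 over the first 7 bytes.
byte 0: (d8 xor dd) xor 61 = 05 xor 61 = 64
byte 1: (bb xor c1) xor 74 = 7a xor 74 = 0e
byte 2: (51 xor 6e) xor 74 = 3f xor 74 = 4b
byte 3: (40 xor d1) xor 61 = 91 xor 61 = f0
byte 4: (7f xor 35) xor 63 = 4a xor 63 = 29
byte 5: (47 xor 07) xor 6b = 40 xor 6b = 2b
byte 6: (86 xor d6) xor 20 = 50 xor 20 = 70

[100, 14, 75, 240, 41, 43, 112]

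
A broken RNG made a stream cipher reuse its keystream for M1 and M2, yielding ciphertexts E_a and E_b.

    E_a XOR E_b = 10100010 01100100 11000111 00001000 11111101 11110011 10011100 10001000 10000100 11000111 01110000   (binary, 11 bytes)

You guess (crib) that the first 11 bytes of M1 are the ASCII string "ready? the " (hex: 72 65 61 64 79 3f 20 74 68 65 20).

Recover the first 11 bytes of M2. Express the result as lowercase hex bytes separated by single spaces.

d0 01 a6 6c 84 cc bc fc ec a2 50

Since E_a ⊕ E_b = M1 ⊕ M2, XORing with the guessed M1 bytes yields the corresponding M2 bytes: M2 = (E_a ⊕ E_b) ⊕ M1.
a2 ⊕ 72 = d0
64 ⊕ 65 = 01
c7 ⊕ 61 = a6
08 ⊕ 64 = 6c
fd ⊕ 79 = 84
f3 ⊕ 3f = cc
9c ⊕ 20 = bc
88 ⊕ 74 = fc
84 ⊕ 68 = ec
c7 ⊕ 65 = a2
70 ⊕ 20 = 50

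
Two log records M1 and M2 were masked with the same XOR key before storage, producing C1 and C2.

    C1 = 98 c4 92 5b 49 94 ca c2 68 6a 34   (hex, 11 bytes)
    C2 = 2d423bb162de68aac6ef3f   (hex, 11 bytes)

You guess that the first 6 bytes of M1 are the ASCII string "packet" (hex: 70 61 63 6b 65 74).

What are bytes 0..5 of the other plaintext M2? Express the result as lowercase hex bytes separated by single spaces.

c5 e7 ca 81 4e 3e

First, C1 ⊕ C2 = (M1 ⊕ K) ⊕ (M2 ⊕ K) = M1 ⊕ M2, so the key drops out. Then M2 = (M1 ⊕ M2) ⊕ M1 over the first 6 bytes.
byte 0: (98 XOR 2d) XOR 70 = b5 XOR 70 = c5
byte 1: (c4 XOR 42) XOR 61 = 86 XOR 61 = e7
byte 2: (92 XOR 3b) XOR 63 = a9 XOR 63 = ca
byte 3: (5b XOR b1) XOR 6b = ea XOR 6b = 81
byte 4: (49 XOR 62) XOR 65 = 2b XOR 65 = 4e
byte 5: (94 XOR de) XOR 74 = 4a XOR 74 = 3e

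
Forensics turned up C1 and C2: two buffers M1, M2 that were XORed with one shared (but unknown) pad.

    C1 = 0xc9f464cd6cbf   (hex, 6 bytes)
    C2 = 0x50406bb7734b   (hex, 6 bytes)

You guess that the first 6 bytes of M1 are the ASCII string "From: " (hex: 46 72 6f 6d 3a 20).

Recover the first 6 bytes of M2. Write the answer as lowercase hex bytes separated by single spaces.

First, C1 ⊕ C2 = (M1 ⊕ K) ⊕ (M2 ⊕ K) = M1 ⊕ M2, so the key drops out. Then M2 = (M1 ⊕ M2) ⊕ M1 over the first 6 bytes.
byte 0: (c9 XOR 50) XOR 46 = 99 XOR 46 = df
byte 1: (f4 XOR 40) XOR 72 = b4 XOR 72 = c6
byte 2: (64 XOR 6b) XOR 6f = 0f XOR 6f = 60
byte 3: (cd XOR b7) XOR 6d = 7a XOR 6d = 17
byte 4: (6c XOR 73) XOR 3a = 1f XOR 3a = 25
byte 5: (bf XOR 4b) XOR 20 = f4 XOR 20 = d4

df c6 60 17 25 d4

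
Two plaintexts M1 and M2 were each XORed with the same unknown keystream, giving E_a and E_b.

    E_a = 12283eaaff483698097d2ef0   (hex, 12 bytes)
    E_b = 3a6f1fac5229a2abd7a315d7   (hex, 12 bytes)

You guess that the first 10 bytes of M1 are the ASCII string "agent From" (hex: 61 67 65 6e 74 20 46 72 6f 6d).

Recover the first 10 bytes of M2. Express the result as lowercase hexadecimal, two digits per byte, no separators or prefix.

49204468d941d241b1b3

First, E_a ⊕ E_b = (M1 ⊕ K) ⊕ (M2 ⊕ K) = M1 ⊕ M2, so the key drops out. Then M2 = (M1 ⊕ M2) ⊕ M1 over the first 10 bytes.
byte 0: (12 ^ 3a) ^ 61 = 28 ^ 61 = 49
byte 1: (28 ^ 6f) ^ 67 = 47 ^ 67 = 20
byte 2: (3e ^ 1f) ^ 65 = 21 ^ 65 = 44
byte 3: (aa ^ ac) ^ 6e = 06 ^ 6e = 68
byte 4: (ff ^ 52) ^ 74 = ad ^ 74 = d9
byte 5: (48 ^ 29) ^ 20 = 61 ^ 20 = 41
byte 6: (36 ^ a2) ^ 46 = 94 ^ 46 = d2
byte 7: (98 ^ ab) ^ 72 = 33 ^ 72 = 41
byte 8: (09 ^ d7) ^ 6f = de ^ 6f = b1
byte 9: (7d ^ a3) ^ 6d = de ^ 6d = b3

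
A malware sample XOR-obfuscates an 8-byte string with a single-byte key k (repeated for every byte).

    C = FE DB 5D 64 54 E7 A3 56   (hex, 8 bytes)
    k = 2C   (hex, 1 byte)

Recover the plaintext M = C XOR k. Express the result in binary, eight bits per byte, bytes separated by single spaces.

The 1-byte key repeats, so the effective keystream is 2c 2c 2c 2c 2c 2c 2c 2c.
byte 0: fe XOR 2c = d2
byte 1: db XOR 2c = f7
byte 2: 5d XOR 2c = 71
byte 3: 64 XOR 2c = 48
byte 4: 54 XOR 2c = 78
byte 5: e7 XOR 2c = cb
byte 6: a3 XOR 2c = 8f
byte 7: 56 XOR 2c = 7a

11010010 11110111 01110001 01001000 01111000 11001011 10001111 01111010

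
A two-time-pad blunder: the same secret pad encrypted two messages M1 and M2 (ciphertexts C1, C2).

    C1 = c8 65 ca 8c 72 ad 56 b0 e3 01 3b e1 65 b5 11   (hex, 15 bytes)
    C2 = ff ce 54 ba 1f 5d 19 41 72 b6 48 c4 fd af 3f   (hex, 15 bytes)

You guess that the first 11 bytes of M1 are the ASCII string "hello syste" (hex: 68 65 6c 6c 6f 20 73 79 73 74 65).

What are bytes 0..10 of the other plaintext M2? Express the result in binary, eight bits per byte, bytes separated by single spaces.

01011111 11001110 11110010 01011010 00000010 11010000 00111100 10001000 11100010 11000011 00010110

First, C1 ⊕ C2 = (M1 ⊕ K) ⊕ (M2 ⊕ K) = M1 ⊕ M2, so the key drops out. Then M2 = (M1 ⊕ M2) ⊕ M1 over the first 11 bytes.
byte 0: (c8 ^ ff) ^ 68 = 37 ^ 68 = 5f
byte 1: (65 ^ ce) ^ 65 = ab ^ 65 = ce
byte 2: (ca ^ 54) ^ 6c = 9e ^ 6c = f2
byte 3: (8c ^ ba) ^ 6c = 36 ^ 6c = 5a
byte 4: (72 ^ 1f) ^ 6f = 6d ^ 6f = 02
byte 5: (ad ^ 5d) ^ 20 = f0 ^ 20 = d0
byte 6: (56 ^ 19) ^ 73 = 4f ^ 73 = 3c
byte 7: (b0 ^ 41) ^ 79 = f1 ^ 79 = 88
byte 8: (e3 ^ 72) ^ 73 = 91 ^ 73 = e2
byte 9: (01 ^ b6) ^ 74 = b7 ^ 74 = c3
byte 10: (3b ^ 48) ^ 65 = 73 ^ 65 = 16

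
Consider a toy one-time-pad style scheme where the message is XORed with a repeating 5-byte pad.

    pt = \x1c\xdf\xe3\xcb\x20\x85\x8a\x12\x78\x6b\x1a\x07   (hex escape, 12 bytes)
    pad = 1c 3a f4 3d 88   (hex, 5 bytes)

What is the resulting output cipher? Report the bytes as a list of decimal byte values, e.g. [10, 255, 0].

[0, 229, 23, 246, 168, 153, 176, 230, 69, 227, 6, 61]

The 5-byte key repeats, so the effective keystream is 1c 3a f4 3d 88 1c 3a f4 3d 88 1c 3a.
byte 0: 00011100 xor 00011100 = 00000000
byte 1: 11011111 xor 00111010 = 11100101
byte 2: 11100011 xor 11110100 = 00010111
byte 3: 11001011 xor 00111101 = 11110110
byte 4: 00100000 xor 10001000 = 10101000
byte 5: 10000101 xor 00011100 = 10011001
byte 6: 10001010 xor 00111010 = 10110000
byte 7: 00010010 xor 11110100 = 11100110
byte 8: 01111000 xor 00111101 = 01000101
byte 9: 01101011 xor 10001000 = 11100011
byte 10: 00011010 xor 00011100 = 00000110
byte 11: 00000111 xor 00111010 = 00111101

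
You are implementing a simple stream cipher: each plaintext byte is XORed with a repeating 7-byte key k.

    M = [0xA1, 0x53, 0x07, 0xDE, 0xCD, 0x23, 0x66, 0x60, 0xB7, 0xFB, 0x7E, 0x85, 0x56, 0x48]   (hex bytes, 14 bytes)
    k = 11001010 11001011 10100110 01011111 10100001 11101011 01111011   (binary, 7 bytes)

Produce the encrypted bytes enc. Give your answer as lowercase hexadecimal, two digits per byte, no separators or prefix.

6b98a1816cc81daa7c5d2124bd33

The 7-byte key repeats, so the effective keystream is ca cb a6 5f a1 eb 7b ca cb a6 5f a1 eb 7b.
byte 0: a1 ^ ca = 6b
byte 1: 53 ^ cb = 98
byte 2: 07 ^ a6 = a1
byte 3: de ^ 5f = 81
byte 4: cd ^ a1 = 6c
byte 5: 23 ^ eb = c8
byte 6: 66 ^ 7b = 1d
byte 7: 60 ^ ca = aa
byte 8: b7 ^ cb = 7c
byte 9: fb ^ a6 = 5d
byte 10: 7e ^ 5f = 21
byte 11: 85 ^ a1 = 24
byte 12: 56 ^ eb = bd
byte 13: 48 ^ 7b = 33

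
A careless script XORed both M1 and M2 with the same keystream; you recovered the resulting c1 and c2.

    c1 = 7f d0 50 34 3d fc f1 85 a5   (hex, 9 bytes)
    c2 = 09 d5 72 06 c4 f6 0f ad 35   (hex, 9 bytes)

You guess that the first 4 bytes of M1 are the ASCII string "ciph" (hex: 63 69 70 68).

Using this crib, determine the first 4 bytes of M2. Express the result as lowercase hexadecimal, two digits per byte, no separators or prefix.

156c525a

First, c1 ⊕ c2 = (M1 ⊕ K) ⊕ (M2 ⊕ K) = M1 ⊕ M2, so the key drops out. Then M2 = (M1 ⊕ M2) ⊕ M1 over the first 4 bytes.
byte 0: (7f xor 09) xor 63 = 76 xor 63 = 15
byte 1: (d0 xor d5) xor 69 = 05 xor 69 = 6c
byte 2: (50 xor 72) xor 70 = 22 xor 70 = 52
byte 3: (34 xor 06) xor 68 = 32 xor 68 = 5a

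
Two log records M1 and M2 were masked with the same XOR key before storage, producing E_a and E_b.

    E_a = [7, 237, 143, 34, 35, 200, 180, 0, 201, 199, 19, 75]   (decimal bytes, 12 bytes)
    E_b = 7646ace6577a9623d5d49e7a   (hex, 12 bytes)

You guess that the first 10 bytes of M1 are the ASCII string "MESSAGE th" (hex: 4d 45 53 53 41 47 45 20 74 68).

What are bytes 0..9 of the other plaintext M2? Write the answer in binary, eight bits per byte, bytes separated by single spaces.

00111100 11101110 01110000 10010111 00110101 11110101 01100111 00000011 01101000 01111011

First, E_a ⊕ E_b = (M1 ⊕ K) ⊕ (M2 ⊕ K) = M1 ⊕ M2, so the key drops out. Then M2 = (M1 ⊕ M2) ⊕ M1 over the first 10 bytes.
byte 0: (07 xor 76) xor 4d = 71 xor 4d = 3c
byte 1: (ed xor 46) xor 45 = ab xor 45 = ee
byte 2: (8f xor ac) xor 53 = 23 xor 53 = 70
byte 3: (22 xor e6) xor 53 = c4 xor 53 = 97
byte 4: (23 xor 57) xor 41 = 74 xor 41 = 35
byte 5: (c8 xor 7a) xor 47 = b2 xor 47 = f5
byte 6: (b4 xor 96) xor 45 = 22 xor 45 = 67
byte 7: (00 xor 23) xor 20 = 23 xor 20 = 03
byte 8: (c9 xor d5) xor 74 = 1c xor 74 = 68
byte 9: (c7 xor d4) xor 68 = 13 xor 68 = 7b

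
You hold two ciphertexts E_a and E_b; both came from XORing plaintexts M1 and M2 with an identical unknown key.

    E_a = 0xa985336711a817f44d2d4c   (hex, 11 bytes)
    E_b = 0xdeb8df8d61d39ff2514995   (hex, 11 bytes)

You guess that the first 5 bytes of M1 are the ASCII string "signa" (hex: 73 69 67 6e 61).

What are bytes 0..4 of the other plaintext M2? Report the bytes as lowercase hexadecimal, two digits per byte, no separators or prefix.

First, E_a ⊕ E_b = (M1 ⊕ K) ⊕ (M2 ⊕ K) = M1 ⊕ M2, so the key drops out. Then M2 = (M1 ⊕ M2) ⊕ M1 over the first 5 bytes.
byte 0: (a9 ⊕ de) ⊕ 73 = 77 ⊕ 73 = 04
byte 1: (85 ⊕ b8) ⊕ 69 = 3d ⊕ 69 = 54
byte 2: (33 ⊕ df) ⊕ 67 = ec ⊕ 67 = 8b
byte 3: (67 ⊕ 8d) ⊕ 6e = ea ⊕ 6e = 84
byte 4: (11 ⊕ 61) ⊕ 61 = 70 ⊕ 61 = 11

04548b8411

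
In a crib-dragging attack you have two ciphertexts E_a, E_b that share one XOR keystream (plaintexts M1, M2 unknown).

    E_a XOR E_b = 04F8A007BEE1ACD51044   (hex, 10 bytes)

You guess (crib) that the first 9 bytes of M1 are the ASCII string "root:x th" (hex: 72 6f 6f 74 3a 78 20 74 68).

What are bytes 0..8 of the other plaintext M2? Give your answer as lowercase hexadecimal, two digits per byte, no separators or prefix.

7697cf7384998ca178

Since E_a ⊕ E_b = M1 ⊕ M2, XORing with the guessed M1 bytes yields the corresponding M2 bytes: M2 = (E_a ⊕ E_b) ⊕ M1.
04 XOR 72 = 76
f8 XOR 6f = 97
a0 XOR 6f = cf
07 XOR 74 = 73
be XOR 3a = 84
e1 XOR 78 = 99
ac XOR 20 = 8c
d5 XOR 74 = a1
10 XOR 68 = 78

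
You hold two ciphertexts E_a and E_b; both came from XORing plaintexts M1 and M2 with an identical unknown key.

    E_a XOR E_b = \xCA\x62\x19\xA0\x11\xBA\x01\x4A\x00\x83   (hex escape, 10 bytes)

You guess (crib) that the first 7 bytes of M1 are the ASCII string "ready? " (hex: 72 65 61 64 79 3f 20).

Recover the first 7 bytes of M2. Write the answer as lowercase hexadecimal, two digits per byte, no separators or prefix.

b80778c4688521

Since E_a ⊕ E_b = M1 ⊕ M2, XORing with the guessed M1 bytes yields the corresponding M2 bytes: M2 = (E_a ⊕ E_b) ⊕ M1.
202 ^ 114 = 184
 98 ^ 101 =   7
 25 ^  97 = 120
160 ^ 100 = 196
 17 ^ 121 = 104
186 ^  63 = 133
  1 ^  32 =  33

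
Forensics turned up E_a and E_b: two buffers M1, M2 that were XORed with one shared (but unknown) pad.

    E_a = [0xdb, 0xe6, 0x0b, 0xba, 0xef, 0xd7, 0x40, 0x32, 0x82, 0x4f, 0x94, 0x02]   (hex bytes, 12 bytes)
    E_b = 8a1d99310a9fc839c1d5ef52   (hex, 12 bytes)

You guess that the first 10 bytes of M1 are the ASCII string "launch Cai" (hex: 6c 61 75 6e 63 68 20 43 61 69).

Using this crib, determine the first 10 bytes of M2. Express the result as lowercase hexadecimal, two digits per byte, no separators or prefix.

First, E_a ⊕ E_b = (M1 ⊕ K) ⊕ (M2 ⊕ K) = M1 ⊕ M2, so the key drops out. Then M2 = (M1 ⊕ M2) ⊕ M1 over the first 10 bytes.
byte 0: (db ^ 8a) ^ 6c = 51 ^ 6c = 3d
byte 1: (e6 ^ 1d) ^ 61 = fb ^ 61 = 9a
byte 2: (0b ^ 99) ^ 75 = 92 ^ 75 = e7
byte 3: (ba ^ 31) ^ 6e = 8b ^ 6e = e5
byte 4: (ef ^ 0a) ^ 63 = e5 ^ 63 = 86
byte 5: (d7 ^ 9f) ^ 68 = 48 ^ 68 = 20
byte 6: (40 ^ c8) ^ 20 = 88 ^ 20 = a8
byte 7: (32 ^ 39) ^ 43 = 0b ^ 43 = 48
byte 8: (82 ^ c1) ^ 61 = 43 ^ 61 = 22
byte 9: (4f ^ d5) ^ 69 = 9a ^ 69 = f3

3d9ae7e58620a84822f3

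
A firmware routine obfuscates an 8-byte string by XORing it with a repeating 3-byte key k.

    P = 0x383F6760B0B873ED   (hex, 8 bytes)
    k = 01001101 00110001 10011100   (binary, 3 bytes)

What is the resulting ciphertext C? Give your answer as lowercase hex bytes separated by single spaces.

The 3-byte key repeats, so the effective keystream is 4d 31 9c 4d 31 9c 4d 31.
byte 0: 38 ⊕ 4d = 75
byte 1: 3f ⊕ 31 = 0e
byte 2: 67 ⊕ 9c = fb
byte 3: 60 ⊕ 4d = 2d
byte 4: b0 ⊕ 31 = 81
byte 5: b8 ⊕ 9c = 24
byte 6: 73 ⊕ 4d = 3e
byte 7: ed ⊕ 31 = dc

75 0e fb 2d 81 24 3e dc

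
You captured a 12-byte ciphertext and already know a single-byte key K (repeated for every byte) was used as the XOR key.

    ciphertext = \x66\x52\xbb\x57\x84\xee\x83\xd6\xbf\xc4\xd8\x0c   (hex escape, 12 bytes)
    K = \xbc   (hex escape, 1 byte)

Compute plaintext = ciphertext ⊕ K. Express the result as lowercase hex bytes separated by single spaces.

da ee 07 eb 38 52 3f 6a 03 78 64 b0

The 1-byte key repeats, so the effective keystream is bc bc bc bc bc bc bc bc bc bc bc bc.
byte 0: 66 XOR bc = da
byte 1: 52 XOR bc = ee
byte 2: bb XOR bc = 07
byte 3: 57 XOR bc = eb
byte 4: 84 XOR bc = 38
byte 5: ee XOR bc = 52
byte 6: 83 XOR bc = 3f
byte 7: d6 XOR bc = 6a
byte 8: bf XOR bc = 03
byte 9: c4 XOR bc = 78
byte 10: d8 XOR bc = 64
byte 11: 0c XOR bc = b0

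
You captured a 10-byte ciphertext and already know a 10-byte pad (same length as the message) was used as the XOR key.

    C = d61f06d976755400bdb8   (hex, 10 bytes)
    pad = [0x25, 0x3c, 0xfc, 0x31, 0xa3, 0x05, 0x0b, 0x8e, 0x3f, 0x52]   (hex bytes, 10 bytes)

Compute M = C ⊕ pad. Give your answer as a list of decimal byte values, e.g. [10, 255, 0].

[243, 35, 250, 232, 213, 112, 95, 142, 130, 234]

byte 0: 214 XOR  37 = 243
byte 1:  31 XOR  60 =  35
byte 2:   6 XOR 252 = 250
byte 3: 217 XOR  49 = 232
byte 4: 118 XOR 163 = 213
byte 5: 117 XOR   5 = 112
byte 6:  84 XOR  11 =  95
byte 7:   0 XOR 142 = 142
byte 8: 189 XOR  63 = 130
byte 9: 184 XOR  82 = 234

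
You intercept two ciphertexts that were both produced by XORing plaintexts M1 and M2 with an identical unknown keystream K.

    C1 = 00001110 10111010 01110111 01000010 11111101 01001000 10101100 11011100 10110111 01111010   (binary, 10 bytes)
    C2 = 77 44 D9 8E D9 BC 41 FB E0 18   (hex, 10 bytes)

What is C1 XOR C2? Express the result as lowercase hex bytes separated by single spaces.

C1 ⊕ C2 = (M1 ⊕ K) ⊕ (M2 ⊕ K) = M1 ⊕ M2 — the shared key cancels under XOR.
0e ⊕ 77 = 79
ba ⊕ 44 = fe
77 ⊕ d9 = ae
42 ⊕ 8e = cc
fd ⊕ d9 = 24
48 ⊕ bc = f4
ac ⊕ 41 = ed
dc ⊕ fb = 27
b7 ⊕ e0 = 57
7a ⊕ 18 = 62

79 fe ae cc 24 f4 ed 27 57 62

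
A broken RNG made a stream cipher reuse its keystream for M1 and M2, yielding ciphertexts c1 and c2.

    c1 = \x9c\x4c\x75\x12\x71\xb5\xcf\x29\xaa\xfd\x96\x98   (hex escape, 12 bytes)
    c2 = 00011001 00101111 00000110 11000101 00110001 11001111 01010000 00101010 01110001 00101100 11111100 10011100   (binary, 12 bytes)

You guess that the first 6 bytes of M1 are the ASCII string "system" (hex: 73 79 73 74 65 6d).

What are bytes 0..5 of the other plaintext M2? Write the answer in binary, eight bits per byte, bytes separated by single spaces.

11110110 00011010 00000000 10100011 00100101 00010111

First, c1 ⊕ c2 = (M1 ⊕ K) ⊕ (M2 ⊕ K) = M1 ⊕ M2, so the key drops out. Then M2 = (M1 ⊕ M2) ⊕ M1 over the first 6 bytes.
byte 0: (9c XOR 19) XOR 73 = 85 XOR 73 = f6
byte 1: (4c XOR 2f) XOR 79 = 63 XOR 79 = 1a
byte 2: (75 XOR 06) XOR 73 = 73 XOR 73 = 00
byte 3: (12 XOR c5) XOR 74 = d7 XOR 74 = a3
byte 4: (71 XOR 31) XOR 65 = 40 XOR 65 = 25
byte 5: (b5 XOR cf) XOR 6d = 7a XOR 6d = 17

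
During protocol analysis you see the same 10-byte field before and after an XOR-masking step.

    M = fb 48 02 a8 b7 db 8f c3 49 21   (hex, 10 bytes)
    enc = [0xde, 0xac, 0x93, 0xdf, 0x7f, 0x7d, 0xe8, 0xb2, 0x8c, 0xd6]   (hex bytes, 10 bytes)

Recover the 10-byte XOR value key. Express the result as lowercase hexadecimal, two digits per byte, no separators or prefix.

25e49177c8a66771c5f7

Since enc = M ⊕ key, XORing both sides with M gives key = M ⊕ enc.
fb xor de = 25
48 xor ac = e4
02 xor 93 = 91
a8 xor df = 77
b7 xor 7f = c8
db xor 7d = a6
8f xor e8 = 67
c3 xor b2 = 71
49 xor 8c = c5
21 xor d6 = f7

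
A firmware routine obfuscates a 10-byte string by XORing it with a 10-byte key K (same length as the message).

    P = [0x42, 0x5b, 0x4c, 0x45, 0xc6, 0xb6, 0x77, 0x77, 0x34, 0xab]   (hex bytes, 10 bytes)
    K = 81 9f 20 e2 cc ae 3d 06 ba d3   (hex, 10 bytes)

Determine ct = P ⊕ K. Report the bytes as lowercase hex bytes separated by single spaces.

c3 c4 6c a7 0a 18 4a 71 8e 78

byte 0: 42 ^ 81 = c3
byte 1: 5b ^ 9f = c4
byte 2: 4c ^ 20 = 6c
byte 3: 45 ^ e2 = a7
byte 4: c6 ^ cc = 0a
byte 5: b6 ^ ae = 18
byte 6: 77 ^ 3d = 4a
byte 7: 77 ^ 06 = 71
byte 8: 34 ^ ba = 8e
byte 9: ab ^ d3 = 78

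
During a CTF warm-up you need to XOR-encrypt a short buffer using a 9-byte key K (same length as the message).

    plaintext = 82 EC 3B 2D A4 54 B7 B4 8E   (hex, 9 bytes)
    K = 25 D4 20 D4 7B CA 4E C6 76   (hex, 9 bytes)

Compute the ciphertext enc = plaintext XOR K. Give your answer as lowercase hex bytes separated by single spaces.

130 xor  37 = 167
236 xor 212 =  56
 59 xor  32 =  27
 45 xor 212 = 249
164 xor 123 = 223
 84 xor 202 = 158
183 xor  78 = 249
180 xor 198 = 114
142 xor 118 = 248

a7 38 1b f9 df 9e f9 72 f8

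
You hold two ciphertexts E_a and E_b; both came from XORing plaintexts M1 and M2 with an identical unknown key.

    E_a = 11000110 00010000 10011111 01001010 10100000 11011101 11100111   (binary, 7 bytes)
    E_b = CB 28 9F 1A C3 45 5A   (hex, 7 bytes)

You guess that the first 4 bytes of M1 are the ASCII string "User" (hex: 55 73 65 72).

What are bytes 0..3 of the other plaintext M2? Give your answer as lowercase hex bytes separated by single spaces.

First, E_a ⊕ E_b = (M1 ⊕ K) ⊕ (M2 ⊕ K) = M1 ⊕ M2, so the key drops out. Then M2 = (M1 ⊕ M2) ⊕ M1 over the first 4 bytes.
byte 0: (c6 XOR cb) XOR 55 = 0d XOR 55 = 58
byte 1: (10 XOR 28) XOR 73 = 38 XOR 73 = 4b
byte 2: (9f XOR 9f) XOR 65 = 00 XOR 65 = 65
byte 3: (4a XOR 1a) XOR 72 = 50 XOR 72 = 22

58 4b 65 22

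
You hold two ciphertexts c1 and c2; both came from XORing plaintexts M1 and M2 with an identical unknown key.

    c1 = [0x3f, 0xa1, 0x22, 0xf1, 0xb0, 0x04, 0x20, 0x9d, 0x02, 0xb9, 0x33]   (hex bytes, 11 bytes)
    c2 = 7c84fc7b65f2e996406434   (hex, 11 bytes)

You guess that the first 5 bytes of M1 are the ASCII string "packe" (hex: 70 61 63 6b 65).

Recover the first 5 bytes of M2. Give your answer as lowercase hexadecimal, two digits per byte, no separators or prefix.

First, c1 ⊕ c2 = (M1 ⊕ K) ⊕ (M2 ⊕ K) = M1 ⊕ M2, so the key drops out. Then M2 = (M1 ⊕ M2) ⊕ M1 over the first 5 bytes.
byte 0: (3f xor 7c) xor 70 = 43 xor 70 = 33
byte 1: (a1 xor 84) xor 61 = 25 xor 61 = 44
byte 2: (22 xor fc) xor 63 = de xor 63 = bd
byte 3: (f1 xor 7b) xor 6b = 8a xor 6b = e1
byte 4: (b0 xor 65) xor 65 = d5 xor 65 = b0

3344bde1b0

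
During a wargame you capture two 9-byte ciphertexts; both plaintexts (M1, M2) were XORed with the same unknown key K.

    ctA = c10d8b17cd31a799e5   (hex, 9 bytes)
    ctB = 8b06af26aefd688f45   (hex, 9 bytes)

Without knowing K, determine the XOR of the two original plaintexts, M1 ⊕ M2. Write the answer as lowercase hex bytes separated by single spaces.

ctA ⊕ ctB = (M1 ⊕ K) ⊕ (M2 ⊕ K) = M1 ⊕ M2 — the shared key cancels under XOR.
11000001 ⊕ 10001011 = 01001010
00001101 ⊕ 00000110 = 00001011
10001011 ⊕ 10101111 = 00100100
00010111 ⊕ 00100110 = 00110001
11001101 ⊕ 10101110 = 01100011
00110001 ⊕ 11111101 = 11001100
10100111 ⊕ 01101000 = 11001111
10011001 ⊕ 10001111 = 00010110
11100101 ⊕ 01000101 = 10100000

4a 0b 24 31 63 cc cf 16 a0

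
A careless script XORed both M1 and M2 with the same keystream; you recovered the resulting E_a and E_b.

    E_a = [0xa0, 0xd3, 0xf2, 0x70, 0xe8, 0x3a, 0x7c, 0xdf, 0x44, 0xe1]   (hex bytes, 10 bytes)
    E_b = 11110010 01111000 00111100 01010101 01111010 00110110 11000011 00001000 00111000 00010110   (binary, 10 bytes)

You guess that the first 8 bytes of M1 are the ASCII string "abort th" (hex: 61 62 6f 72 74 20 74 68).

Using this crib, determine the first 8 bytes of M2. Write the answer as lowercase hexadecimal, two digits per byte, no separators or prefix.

33c9a157e62ccbbf

First, E_a ⊕ E_b = (M1 ⊕ K) ⊕ (M2 ⊕ K) = M1 ⊕ M2, so the key drops out. Then M2 = (M1 ⊕ M2) ⊕ M1 over the first 8 bytes.
byte 0: (a0 XOR f2) XOR 61 = 52 XOR 61 = 33
byte 1: (d3 XOR 78) XOR 62 = ab XOR 62 = c9
byte 2: (f2 XOR 3c) XOR 6f = ce XOR 6f = a1
byte 3: (70 XOR 55) XOR 72 = 25 XOR 72 = 57
byte 4: (e8 XOR 7a) XOR 74 = 92 XOR 74 = e6
byte 5: (3a XOR 36) XOR 20 = 0c XOR 20 = 2c
byte 6: (7c XOR c3) XOR 74 = bf XOR 74 = cb
byte 7: (df XOR 08) XOR 68 = d7 XOR 68 = bf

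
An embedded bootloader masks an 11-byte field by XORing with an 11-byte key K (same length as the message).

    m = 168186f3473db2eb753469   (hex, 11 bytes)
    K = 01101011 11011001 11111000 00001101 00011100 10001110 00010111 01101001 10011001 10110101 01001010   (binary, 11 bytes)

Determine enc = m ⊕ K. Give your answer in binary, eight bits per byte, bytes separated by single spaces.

XOR is its own inverse, so applying the key byte-wise gives the result directly.
16 xor 6b = 7d
81 xor d9 = 58
86 xor f8 = 7e
f3 xor 0d = fe
47 xor 1c = 5b
3d xor 8e = b3
b2 xor 17 = a5
eb xor 69 = 82
75 xor 99 = ec
34 xor b5 = 81
69 xor 4a = 23

01111101 01011000 01111110 11111110 01011011 10110011 10100101 10000010 11101100 10000001 00100011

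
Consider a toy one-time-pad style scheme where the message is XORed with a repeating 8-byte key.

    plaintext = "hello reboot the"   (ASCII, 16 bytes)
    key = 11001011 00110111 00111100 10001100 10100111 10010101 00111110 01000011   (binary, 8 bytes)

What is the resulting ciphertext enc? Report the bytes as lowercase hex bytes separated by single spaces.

The 8-byte key repeats, so the effective keystream is cb 37 3c 8c a7 95 3e 43 cb 37 3c 8c a7 95 3e 43.
byte 0: 68 ^ cb = a3
byte 1: 65 ^ 37 = 52
byte 2: 6c ^ 3c = 50
byte 3: 6c ^ 8c = e0
byte 4: 6f ^ a7 = c8
byte 5: 20 ^ 95 = b5
byte 6: 72 ^ 3e = 4c
byte 7: 65 ^ 43 = 26
byte 8: 62 ^ cb = a9
byte 9: 6f ^ 37 = 58
byte 10: 6f ^ 3c = 53
byte 11: 74 ^ 8c = f8
byte 12: 20 ^ a7 = 87
byte 13: 74 ^ 95 = e1
byte 14: 68 ^ 3e = 56
byte 15: 65 ^ 43 = 26

a3 52 50 e0 c8 b5 4c 26 a9 58 53 f8 87 e1 56 26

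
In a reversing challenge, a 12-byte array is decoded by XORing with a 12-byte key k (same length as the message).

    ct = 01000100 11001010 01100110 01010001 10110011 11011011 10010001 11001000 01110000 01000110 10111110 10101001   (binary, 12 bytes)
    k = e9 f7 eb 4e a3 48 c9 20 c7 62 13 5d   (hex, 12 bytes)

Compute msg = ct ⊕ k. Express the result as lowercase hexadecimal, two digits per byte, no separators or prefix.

byte 0: 44 ⊕ e9 = ad
byte 1: ca ⊕ f7 = 3d
byte 2: 66 ⊕ eb = 8d
byte 3: 51 ⊕ 4e = 1f
byte 4: b3 ⊕ a3 = 10
byte 5: db ⊕ 48 = 93
byte 6: 91 ⊕ c9 = 58
byte 7: c8 ⊕ 20 = e8
byte 8: 70 ⊕ c7 = b7
byte 9: 46 ⊕ 62 = 24
byte 10: be ⊕ 13 = ad
byte 11: a9 ⊕ 5d = f4

ad3d8d1f109358e8b724adf4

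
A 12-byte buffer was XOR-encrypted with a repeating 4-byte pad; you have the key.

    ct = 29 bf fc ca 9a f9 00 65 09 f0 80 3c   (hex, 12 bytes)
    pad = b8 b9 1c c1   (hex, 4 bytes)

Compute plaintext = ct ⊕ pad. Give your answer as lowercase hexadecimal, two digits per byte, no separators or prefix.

The 4-byte key repeats, so the effective keystream is b8 b9 1c c1 b8 b9 1c c1 b8 b9 1c c1.
byte 0: 29 XOR b8 = 91
byte 1: bf XOR b9 = 06
byte 2: fc XOR 1c = e0
byte 3: ca XOR c1 = 0b
byte 4: 9a XOR b8 = 22
byte 5: f9 XOR b9 = 40
byte 6: 00 XOR 1c = 1c
byte 7: 65 XOR c1 = a4
byte 8: 09 XOR b8 = b1
byte 9: f0 XOR b9 = 49
byte 10: 80 XOR 1c = 9c
byte 11: 3c XOR c1 = fd

9106e00b22401ca4b1499cfd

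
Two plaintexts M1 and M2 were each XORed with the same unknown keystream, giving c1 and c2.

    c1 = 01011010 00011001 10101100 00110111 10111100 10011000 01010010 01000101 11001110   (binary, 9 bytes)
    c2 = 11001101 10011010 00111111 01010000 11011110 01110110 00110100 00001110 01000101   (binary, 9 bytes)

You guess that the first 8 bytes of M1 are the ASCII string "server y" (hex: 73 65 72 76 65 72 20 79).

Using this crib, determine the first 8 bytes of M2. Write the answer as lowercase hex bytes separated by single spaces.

First, c1 ⊕ c2 = (M1 ⊕ K) ⊕ (M2 ⊕ K) = M1 ⊕ M2, so the key drops out. Then M2 = (M1 ⊕ M2) ⊕ M1 over the first 8 bytes.
byte 0: (5a XOR cd) XOR 73 = 97 XOR 73 = e4
byte 1: (19 XOR 9a) XOR 65 = 83 XOR 65 = e6
byte 2: (ac XOR 3f) XOR 72 = 93 XOR 72 = e1
byte 3: (37 XOR 50) XOR 76 = 67 XOR 76 = 11
byte 4: (bc XOR de) XOR 65 = 62 XOR 65 = 07
byte 5: (98 XOR 76) XOR 72 = ee XOR 72 = 9c
byte 6: (52 XOR 34) XOR 20 = 66 XOR 20 = 46
byte 7: (45 XOR 0e) XOR 79 = 4b XOR 79 = 32

e4 e6 e1 11 07 9c 46 32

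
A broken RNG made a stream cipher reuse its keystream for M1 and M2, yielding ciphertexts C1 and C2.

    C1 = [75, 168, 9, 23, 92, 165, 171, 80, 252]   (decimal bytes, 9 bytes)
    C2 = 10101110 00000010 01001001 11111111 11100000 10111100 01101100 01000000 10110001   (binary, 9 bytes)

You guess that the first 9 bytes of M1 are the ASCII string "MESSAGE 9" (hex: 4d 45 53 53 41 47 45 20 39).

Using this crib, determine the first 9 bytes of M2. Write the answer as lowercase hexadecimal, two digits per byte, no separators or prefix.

a8ef13bbfd5e823074

First, C1 ⊕ C2 = (M1 ⊕ K) ⊕ (M2 ⊕ K) = M1 ⊕ M2, so the key drops out. Then M2 = (M1 ⊕ M2) ⊕ M1 over the first 9 bytes.
byte 0: (4b XOR ae) XOR 4d = e5 XOR 4d = a8
byte 1: (a8 XOR 02) XOR 45 = aa XOR 45 = ef
byte 2: (09 XOR 49) XOR 53 = 40 XOR 53 = 13
byte 3: (17 XOR ff) XOR 53 = e8 XOR 53 = bb
byte 4: (5c XOR e0) XOR 41 = bc XOR 41 = fd
byte 5: (a5 XOR bc) XOR 47 = 19 XOR 47 = 5e
byte 6: (ab XOR 6c) XOR 45 = c7 XOR 45 = 82
byte 7: (50 XOR 40) XOR 20 = 10 XOR 20 = 30
byte 8: (fc XOR b1) XOR 39 = 4d XOR 39 = 74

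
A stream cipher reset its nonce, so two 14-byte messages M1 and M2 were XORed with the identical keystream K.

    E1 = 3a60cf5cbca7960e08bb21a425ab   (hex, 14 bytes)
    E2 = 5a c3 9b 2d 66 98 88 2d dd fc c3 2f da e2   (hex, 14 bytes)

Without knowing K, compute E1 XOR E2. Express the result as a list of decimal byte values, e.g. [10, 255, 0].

E1 ⊕ E2 = (M1 ⊕ K) ⊕ (M2 ⊕ K) = M1 ⊕ M2 — the shared key cancels under XOR.
byte 0: 00111010 XOR 01011010 = 01100000
byte 1: 01100000 XOR 11000011 = 10100011
byte 2: 11001111 XOR 10011011 = 01010100
byte 3: 01011100 XOR 00101101 = 01110001
byte 4: 10111100 XOR 01100110 = 11011010
byte 5: 10100111 XOR 10011000 = 00111111
byte 6: 10010110 XOR 10001000 = 00011110
byte 7: 00001110 XOR 00101101 = 00100011
byte 8: 00001000 XOR 11011101 = 11010101
byte 9: 10111011 XOR 11111100 = 01000111
byte 10: 00100001 XOR 11000011 = 11100010
byte 11: 10100100 XOR 00101111 = 10001011
byte 12: 00100101 XOR 11011010 = 11111111
byte 13: 10101011 XOR 11100010 = 01001001

[96, 163, 84, 113, 218, 63, 30, 35, 213, 71, 226, 139, 255, 73]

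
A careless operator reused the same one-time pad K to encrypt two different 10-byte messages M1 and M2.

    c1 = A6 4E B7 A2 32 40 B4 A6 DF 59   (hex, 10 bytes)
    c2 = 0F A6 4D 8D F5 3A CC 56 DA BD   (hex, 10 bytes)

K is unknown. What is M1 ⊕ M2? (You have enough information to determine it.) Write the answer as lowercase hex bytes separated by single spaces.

a9 e8 fa 2f c7 7a 78 f0 05 e4

c1 ⊕ c2 = (M1 ⊕ K) ⊕ (M2 ⊕ K) = M1 ⊕ M2 — the shared key cancels under XOR.
10100110 XOR 00001111 = 10101001
01001110 XOR 10100110 = 11101000
10110111 XOR 01001101 = 11111010
10100010 XOR 10001101 = 00101111
00110010 XOR 11110101 = 11000111
01000000 XOR 00111010 = 01111010
10110100 XOR 11001100 = 01111000
10100110 XOR 01010110 = 11110000
11011111 XOR 11011010 = 00000101
01011001 XOR 10111101 = 11100100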